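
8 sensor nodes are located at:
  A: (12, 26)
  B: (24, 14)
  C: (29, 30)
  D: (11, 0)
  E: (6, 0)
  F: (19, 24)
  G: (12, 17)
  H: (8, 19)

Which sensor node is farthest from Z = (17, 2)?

C

Since √ is increasing, it suffices to compare squared distances:
|ZA|² = 25 + 576 = 601
|ZB|² = 49 + 144 = 193
|ZC|² = 144 + 784 = 928
|ZD|² = 36 + 4 = 40
|ZE|² = 121 + 4 = 125
|ZF|² = 4 + 484 = 488
|ZG|² = 25 + 225 = 250
|ZH|² = 81 + 289 = 370
The largest is to C.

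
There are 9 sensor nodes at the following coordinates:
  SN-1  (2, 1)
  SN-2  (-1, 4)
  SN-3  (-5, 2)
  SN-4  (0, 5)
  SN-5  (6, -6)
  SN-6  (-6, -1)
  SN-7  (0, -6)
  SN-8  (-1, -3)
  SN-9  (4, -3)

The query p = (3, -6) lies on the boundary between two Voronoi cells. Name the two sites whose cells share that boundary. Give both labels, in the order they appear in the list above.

SN-5 and SN-7

Squared distances from p to each site:
d²(p, SN-1) = (3−2)² + (-6−1)² = 1 + 49 = 50
d²(p, SN-2) = (3−(-1))² + (-6−4)² = 16 + 100 = 116
d²(p, SN-3) = (3−(-5))² + (-6−2)² = 64 + 64 = 128
d²(p, SN-4) = (3−0)² + (-6−5)² = 9 + 121 = 130
d²(p, SN-5) = (3−6)² + (-6−(-6))² = 9 + 0 = 9
d²(p, SN-6) = (3−(-6))² + (-6−(-1))² = 81 + 25 = 106
d²(p, SN-7) = (3−0)² + (-6−(-6))² = 9 + 0 = 9
d²(p, SN-8) = (3−(-1))² + (-6−(-3))² = 16 + 9 = 25
d²(p, SN-9) = (3−4)² + (-6−(-3))² = 1 + 9 = 10
p is equidistant from SN-5 and SN-7 (both at squared distance 9), and every other site is strictly farther — so p lies on the SN-5–SN-7 Voronoi edge.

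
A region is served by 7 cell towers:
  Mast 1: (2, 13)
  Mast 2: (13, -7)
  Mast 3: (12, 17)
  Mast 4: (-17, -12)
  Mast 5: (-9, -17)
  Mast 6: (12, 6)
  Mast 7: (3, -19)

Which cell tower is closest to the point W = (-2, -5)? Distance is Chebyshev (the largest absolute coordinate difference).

d(W, Mast 1) = max(4, 18) = 18
d(W, Mast 2) = max(15, 2) = 15
d(W, Mast 3) = max(14, 22) = 22
d(W, Mast 4) = max(15, 7) = 15
d(W, Mast 5) = max(7, 12) = 12
d(W, Mast 6) = max(14, 11) = 14
d(W, Mast 7) = max(5, 14) = 14
Minimum is at Mast 5.

Mast 5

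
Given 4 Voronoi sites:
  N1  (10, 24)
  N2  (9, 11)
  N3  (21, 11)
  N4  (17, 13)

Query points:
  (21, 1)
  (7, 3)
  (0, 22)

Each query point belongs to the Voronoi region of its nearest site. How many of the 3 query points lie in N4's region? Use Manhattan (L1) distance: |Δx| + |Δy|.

0

(21, 1) — d to each: N1:34, N2:22, N3:10, N4:16 → nearest is N3
(7, 3) — d to each: N1:24, N2:10, N3:22, N4:20 → nearest is N2
(0, 22) — d to each: N1:12, N2:20, N3:32, N4:26 → nearest is N1
0 of the 3 points have N4 as nearest.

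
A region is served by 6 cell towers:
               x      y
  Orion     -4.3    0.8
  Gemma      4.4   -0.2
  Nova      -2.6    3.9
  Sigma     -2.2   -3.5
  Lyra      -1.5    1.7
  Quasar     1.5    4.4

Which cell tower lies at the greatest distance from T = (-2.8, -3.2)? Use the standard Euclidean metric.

Compare squared distances (the ordering matches that of the actual distances):
d²(T, Orion) = (-2.8−(-4.3))² + (-3.2−0.8)² = 2.25 + 16 = 18.25
d²(T, Gemma) = (-2.8−4.4)² + (-3.2−(-0.2))² = 51.84 + 9 = 60.84
d²(T, Nova) = (-2.8−(-2.6))² + (-3.2−3.9)² = 0.04 + 50.41 = 50.45
d²(T, Sigma) = (-2.8−(-2.2))² + (-3.2−(-3.5))² = 0.36 + 0.09 = 0.45
d²(T, Lyra) = (-2.8−(-1.5))² + (-3.2−1.7)² = 1.69 + 24.01 = 25.7
d²(T, Quasar) = (-2.8−1.5)² + (-3.2−4.4)² = 18.49 + 57.76 = 76.25
The largest is to Quasar.

Quasar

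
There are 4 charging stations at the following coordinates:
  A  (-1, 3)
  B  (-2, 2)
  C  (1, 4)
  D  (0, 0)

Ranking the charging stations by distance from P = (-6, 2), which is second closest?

Squared Euclidean distances:
|PA|² = 25 + 1 = 26
|PB|² = 16 + 0 = 16
|PC|² = 49 + 4 = 53
|PD|² = 36 + 4 = 40
Sorted ascending: B, A, D, … — the second-nearest is A.

A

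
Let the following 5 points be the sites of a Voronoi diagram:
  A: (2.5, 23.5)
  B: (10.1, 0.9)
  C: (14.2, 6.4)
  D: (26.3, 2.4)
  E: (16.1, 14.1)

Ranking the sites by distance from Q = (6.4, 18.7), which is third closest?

Compare squared distances (the ordering matches that of the actual distances):
|QA|² = (6.4−2.5)² + (18.7−23.5)² = 15.21 + 23.04 = 38.25
|QB|² = (6.4−10.1)² + (18.7−0.9)² = 13.69 + 316.84 = 330.53
|QC|² = (6.4−14.2)² + (18.7−6.4)² = 60.84 + 151.29 = 212.13
|QD|² = (6.4−26.3)² + (18.7−2.4)² = 396.01 + 265.69 = 661.7
|QE|² = (6.4−16.1)² + (18.7−14.1)² = 94.09 + 21.16 = 115.25
Sorted ascending: A, E, C, B, … — the third-nearest is C.

C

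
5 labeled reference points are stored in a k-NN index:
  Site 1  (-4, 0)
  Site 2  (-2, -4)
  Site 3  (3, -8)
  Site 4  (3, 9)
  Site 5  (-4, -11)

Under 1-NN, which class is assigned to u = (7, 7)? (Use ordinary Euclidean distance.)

Site 4

Compare squared distances (the ordering matches that of the actual distances):
d²(u, Site 1) = (7−(-4))² + (7−0)² = 121 + 49 = 170
d²(u, Site 2) = (7−(-2))² + (7−(-4))² = 81 + 121 = 202
d²(u, Site 3) = (7−3)² + (7−(-8))² = 16 + 225 = 241
d²(u, Site 4) = (7−3)² + (7−9)² = 16 + 4 = 20
d²(u, Site 5) = (7−(-4))² + (7−(-11))² = 121 + 324 = 445
Site 4 is nearest.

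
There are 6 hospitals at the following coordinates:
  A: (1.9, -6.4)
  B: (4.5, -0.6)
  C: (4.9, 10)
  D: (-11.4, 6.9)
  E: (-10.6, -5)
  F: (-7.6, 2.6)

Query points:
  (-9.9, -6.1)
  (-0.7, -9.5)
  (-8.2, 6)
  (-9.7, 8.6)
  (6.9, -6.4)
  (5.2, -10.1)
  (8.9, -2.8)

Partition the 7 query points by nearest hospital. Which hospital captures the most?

A

(-9.9, -6.1) — d² to each: A:139.33, B:237.61, C:478.25, D:171.25, E:1.7, F:80.98 → nearest is E
(-0.7, -9.5) — d² to each: A:16.37, B:106.25, C:411.61, D:383.45, E:118.26, F:194.02 → nearest is A
(-8.2, 6) — d² to each: A:255.77, B:204.85, C:187.61, D:11.05, E:126.76, F:11.92 → nearest is D
(-9.7, 8.6) — d² to each: A:359.56, B:286.28, C:215.12, D:5.78, E:185.77, F:40.41 → nearest is D
(6.9, -6.4) — d² to each: A:25, B:39.4, C:272.96, D:511.78, E:308.21, F:291.25 → nearest is A
(5.2, -10.1) — d² to each: A:24.58, B:90.74, C:404.1, D:564.56, E:275.65, F:325.13 → nearest is A
(8.9, -2.8) — d² to each: A:61.96, B:24.2, C:179.84, D:506.18, E:385.09, F:301.41 → nearest is B
Tally — A:3, B:1, D:2, E:1. A captures the most (3).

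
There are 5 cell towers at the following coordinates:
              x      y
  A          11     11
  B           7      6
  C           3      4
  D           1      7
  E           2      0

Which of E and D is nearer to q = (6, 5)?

D

Compare squared distances:
|qE|² = (6−2)² + (5−0)² = 16 + 25 = 41
|qD|² = (6−1)² + (5−7)² = 25 + 4 = 29
41 > 29, so D is closer.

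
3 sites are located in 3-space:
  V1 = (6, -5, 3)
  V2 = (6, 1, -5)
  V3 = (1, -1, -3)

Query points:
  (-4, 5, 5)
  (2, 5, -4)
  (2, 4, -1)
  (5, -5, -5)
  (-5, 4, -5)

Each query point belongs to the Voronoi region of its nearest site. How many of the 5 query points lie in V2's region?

(-4, 5, 5) — d² to each: V1:204, V2:216, V3:125 → nearest is V3
(2, 5, -4) — d² to each: V1:165, V2:33, V3:38 → nearest is V2
(2, 4, -1) — d² to each: V1:113, V2:41, V3:30 → nearest is V3
(5, -5, -5) — d² to each: V1:65, V2:37, V3:36 → nearest is V3
(-5, 4, -5) — d² to each: V1:266, V2:130, V3:65 → nearest is V3
1 of the 5 points has V2 as nearest.

1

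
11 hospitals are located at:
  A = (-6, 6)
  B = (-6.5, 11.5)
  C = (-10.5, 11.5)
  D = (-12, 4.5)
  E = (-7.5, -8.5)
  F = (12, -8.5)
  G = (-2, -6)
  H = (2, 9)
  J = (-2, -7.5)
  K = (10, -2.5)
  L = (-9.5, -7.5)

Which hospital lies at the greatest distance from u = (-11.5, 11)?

Compare squared distances (the ordering matches that of the actual distances):
|uA|² = 30.25 + 25 = 55.25
|uB|² = 25 + 0.25 = 25.25
|uC|² = 1 + 0.25 = 1.25
|uD|² = 0.25 + 42.25 = 42.5
|uE|² = 16 + 380.25 = 396.25
|uF|² = 552.25 + 380.25 = 932.5
|uG|² = 90.25 + 289 = 379.25
|uH|² = 182.25 + 4 = 186.25
|uJ|² = 90.25 + 342.25 = 432.5
|uK|² = 462.25 + 182.25 = 644.5
|uL|² = 4 + 342.25 = 346.25
The largest is to F.

F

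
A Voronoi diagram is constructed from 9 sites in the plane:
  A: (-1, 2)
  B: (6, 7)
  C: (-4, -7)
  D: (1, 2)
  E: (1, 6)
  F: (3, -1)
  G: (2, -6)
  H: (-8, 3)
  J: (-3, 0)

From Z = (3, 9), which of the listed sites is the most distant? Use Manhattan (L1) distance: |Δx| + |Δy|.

C

d(Z,A) = 4 + 7 = 11
d(Z,B) = 3 + 2 = 5
d(Z,C) = 7 + 16 = 23
d(Z,D) = 2 + 7 = 9
d(Z,E) = 2 + 3 = 5
d(Z,F) = 0 + 10 = 10
d(Z,G) = 1 + 15 = 16
d(Z,H) = 11 + 6 = 17
d(Z,J) = 6 + 9 = 15
The largest is to C.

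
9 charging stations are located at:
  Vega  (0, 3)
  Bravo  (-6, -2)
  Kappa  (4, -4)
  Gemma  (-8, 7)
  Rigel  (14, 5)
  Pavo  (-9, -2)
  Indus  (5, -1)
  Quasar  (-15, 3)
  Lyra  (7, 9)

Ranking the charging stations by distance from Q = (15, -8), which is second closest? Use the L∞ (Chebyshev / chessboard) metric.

Kappa

d(Q, Vega) = max(15, 11) = 15
d(Q, Bravo) = max(21, 6) = 21
d(Q, Kappa) = max(11, 4) = 11
d(Q, Gemma) = max(23, 15) = 23
d(Q, Rigel) = max(1, 13) = 13
d(Q, Pavo) = max(24, 6) = 24
d(Q, Indus) = max(10, 7) = 10
d(Q, Quasar) = max(30, 11) = 30
d(Q, Lyra) = max(8, 17) = 17
Sorted ascending: Indus, Kappa, Rigel, … — the second-nearest is Kappa.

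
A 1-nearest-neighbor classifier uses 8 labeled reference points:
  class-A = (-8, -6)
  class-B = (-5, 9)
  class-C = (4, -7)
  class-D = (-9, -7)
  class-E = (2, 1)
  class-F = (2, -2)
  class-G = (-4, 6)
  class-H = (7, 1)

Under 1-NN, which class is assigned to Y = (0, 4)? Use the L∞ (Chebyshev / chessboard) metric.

class-E

d(Y, class-A) = max(8, 10) = 10
d(Y, class-B) = max(5, 5) = 5
d(Y, class-C) = max(4, 11) = 11
d(Y, class-D) = max(9, 11) = 11
d(Y, class-E) = max(2, 3) = 3
d(Y, class-F) = max(2, 6) = 6
d(Y, class-G) = max(4, 2) = 4
d(Y, class-H) = max(7, 3) = 7
The smallest is to class-E, so Y lies in the Voronoi region of class-E.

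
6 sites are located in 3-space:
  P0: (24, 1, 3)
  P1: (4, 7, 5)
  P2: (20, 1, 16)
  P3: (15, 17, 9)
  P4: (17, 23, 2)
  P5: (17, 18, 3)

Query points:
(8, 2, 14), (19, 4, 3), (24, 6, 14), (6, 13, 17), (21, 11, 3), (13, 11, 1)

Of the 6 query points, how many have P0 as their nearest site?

(8, 2, 14) — d² to each: P0:378, P1:122, P2:149, P3:299, P4:666, P5:458 → nearest is P1
(19, 4, 3) — d² to each: P0:34, P1:238, P2:179, P3:221, P4:366, P5:200 → nearest is P0
(24, 6, 14) — d² to each: P0:146, P1:482, P2:45, P3:227, P4:482, P5:314 → nearest is P2
(6, 13, 17) — d² to each: P0:664, P1:184, P2:341, P3:161, P4:446, P5:342 → nearest is P3
(21, 11, 3) — d² to each: P0:109, P1:309, P2:270, P3:108, P4:161, P5:65 → nearest is P5
(13, 11, 1) — d² to each: P0:225, P1:113, P2:374, P3:104, P4:161, P5:69 → nearest is P5
1 of the 6 points has P0 as nearest.

1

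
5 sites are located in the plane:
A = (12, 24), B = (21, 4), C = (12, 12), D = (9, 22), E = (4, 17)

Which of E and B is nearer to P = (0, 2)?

E

Compare squared distances:
|PE|² = (0−4)² + (2−17)² = 16 + 225 = 241
|PB|² = (0−21)² + (2−4)² = 441 + 4 = 445
241 < 445, so E is closer.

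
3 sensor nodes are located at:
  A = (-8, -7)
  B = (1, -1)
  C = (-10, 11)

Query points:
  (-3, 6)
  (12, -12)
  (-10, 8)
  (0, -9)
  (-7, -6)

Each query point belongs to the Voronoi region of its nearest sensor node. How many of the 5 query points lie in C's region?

1

(-3, 6) — d² to each: A:194, B:65, C:74 → nearest is B
(12, -12) — d² to each: A:425, B:242, C:1013 → nearest is B
(-10, 8) — d² to each: A:229, B:202, C:9 → nearest is C
(0, -9) — d² to each: A:68, B:65, C:500 → nearest is B
(-7, -6) — d² to each: A:2, B:89, C:298 → nearest is A
1 of the 5 points has C as nearest.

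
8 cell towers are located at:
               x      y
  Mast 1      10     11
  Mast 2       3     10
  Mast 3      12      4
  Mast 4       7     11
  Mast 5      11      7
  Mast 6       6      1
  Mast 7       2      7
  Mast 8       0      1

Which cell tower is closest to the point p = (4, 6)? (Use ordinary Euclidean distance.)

Squared Euclidean distances:
d²(p, Mast 1) = 36 + 25 = 61
d²(p, Mast 2) = 1 + 16 = 17
d²(p, Mast 3) = 64 + 4 = 68
d²(p, Mast 4) = 9 + 25 = 34
d²(p, Mast 5) = 49 + 1 = 50
d²(p, Mast 6) = 4 + 25 = 29
d²(p, Mast 7) = 4 + 1 = 5
d²(p, Mast 8) = 16 + 25 = 41
The smallest is to Mast 7, so p lies in the Voronoi region of Mast 7.

Mast 7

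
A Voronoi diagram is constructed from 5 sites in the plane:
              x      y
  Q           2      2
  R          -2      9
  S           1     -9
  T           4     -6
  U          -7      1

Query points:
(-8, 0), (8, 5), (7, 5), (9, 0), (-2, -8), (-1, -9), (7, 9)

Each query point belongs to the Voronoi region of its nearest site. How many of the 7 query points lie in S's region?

2

(-8, 0) — d² to each: Q:104, R:117, S:162, T:180, U:2 → nearest is U
(8, 5) — d² to each: Q:45, R:116, S:245, T:137, U:241 → nearest is Q
(7, 5) — d² to each: Q:34, R:97, S:232, T:130, U:212 → nearest is Q
(9, 0) — d² to each: Q:53, R:202, S:145, T:61, U:257 → nearest is Q
(-2, -8) — d² to each: Q:116, R:289, S:10, T:40, U:106 → nearest is S
(-1, -9) — d² to each: Q:130, R:325, S:4, T:34, U:136 → nearest is S
(7, 9) — d² to each: Q:74, R:81, S:360, T:234, U:260 → nearest is Q
2 of the 7 points have S as nearest.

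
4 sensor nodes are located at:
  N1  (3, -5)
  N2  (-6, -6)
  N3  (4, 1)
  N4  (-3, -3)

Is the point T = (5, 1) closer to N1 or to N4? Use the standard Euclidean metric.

N1

Compare squared distances:
|TN1|² = (5−3)² + (1−(-5))² = 4 + 36 = 40
|TN4|² = (5−(-3))² + (1−(-3))² = 64 + 16 = 80
40 < 80, so N1 is closer.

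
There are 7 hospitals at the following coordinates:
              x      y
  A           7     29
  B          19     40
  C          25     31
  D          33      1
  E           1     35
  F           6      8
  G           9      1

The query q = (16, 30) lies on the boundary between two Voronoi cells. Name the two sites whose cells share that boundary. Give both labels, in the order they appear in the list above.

Squared distances from q to each site:
|qA|² = (16−7)² + (30−29)² = 81 + 1 = 82
|qB|² = (16−19)² + (30−40)² = 9 + 100 = 109
|qC|² = (16−25)² + (30−31)² = 81 + 1 = 82
|qD|² = (16−33)² + (30−1)² = 289 + 841 = 1130
|qE|² = (16−1)² + (30−35)² = 225 + 25 = 250
|qF|² = (16−6)² + (30−8)² = 100 + 484 = 584
|qG|² = (16−9)² + (30−1)² = 49 + 841 = 890
q is equidistant from A and C (both at squared distance 82), and every other site is strictly farther — so q lies on the A–C Voronoi edge.

A and C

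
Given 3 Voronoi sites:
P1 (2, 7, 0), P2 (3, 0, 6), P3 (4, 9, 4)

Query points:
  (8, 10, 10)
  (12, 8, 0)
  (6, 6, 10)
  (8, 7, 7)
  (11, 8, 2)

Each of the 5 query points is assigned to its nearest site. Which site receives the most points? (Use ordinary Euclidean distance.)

P3

(8, 10, 10) — d² to each: P1:145, P2:141, P3:53 → nearest is P3
(12, 8, 0) — d² to each: P1:101, P2:181, P3:81 → nearest is P3
(6, 6, 10) — d² to each: P1:117, P2:61, P3:49 → nearest is P3
(8, 7, 7) — d² to each: P1:85, P2:75, P3:29 → nearest is P3
(11, 8, 2) — d² to each: P1:86, P2:144, P3:54 → nearest is P3
Tally — P3:5. P3 captures the most (5).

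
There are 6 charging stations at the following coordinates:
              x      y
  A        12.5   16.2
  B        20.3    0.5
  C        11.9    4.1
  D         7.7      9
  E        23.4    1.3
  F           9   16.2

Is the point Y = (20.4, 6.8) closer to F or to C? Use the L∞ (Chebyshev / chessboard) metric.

d(Y,F) = max(11.4, 9.4) = 11.4
d(Y,C) = max(8.5, 2.7) = 8.5
11.4 > 8.5, so C is closer.

C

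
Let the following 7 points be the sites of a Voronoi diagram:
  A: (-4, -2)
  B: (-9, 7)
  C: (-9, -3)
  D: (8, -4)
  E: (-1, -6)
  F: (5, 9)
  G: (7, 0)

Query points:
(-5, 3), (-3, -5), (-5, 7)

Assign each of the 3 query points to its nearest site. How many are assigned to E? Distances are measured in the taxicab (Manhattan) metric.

(-5, 3) — d to each: A:6, B:8, C:10, D:20, E:13, F:16, G:15 → nearest is A
(-3, -5) — d to each: A:4, B:18, C:8, D:12, E:3, F:22, G:15 → nearest is E
(-5, 7) — d to each: A:10, B:4, C:14, D:24, E:17, F:12, G:19 → nearest is B
1 of the 3 points has E as nearest.

1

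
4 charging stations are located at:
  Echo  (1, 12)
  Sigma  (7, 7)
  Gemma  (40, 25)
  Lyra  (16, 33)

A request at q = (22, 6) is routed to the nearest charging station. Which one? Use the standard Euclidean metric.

Since √ is increasing, it suffices to compare squared distances:
d²(q, Echo) = (22−1)² + (6−12)² = 441 + 36 = 477
d²(q, Sigma) = (22−7)² + (6−7)² = 225 + 1 = 226
d²(q, Gemma) = (22−40)² + (6−25)² = 324 + 361 = 685
d²(q, Lyra) = (22−16)² + (6−33)² = 36 + 729 = 765
The smallest is to Sigma, so q lies in the Voronoi region of Sigma.

Sigma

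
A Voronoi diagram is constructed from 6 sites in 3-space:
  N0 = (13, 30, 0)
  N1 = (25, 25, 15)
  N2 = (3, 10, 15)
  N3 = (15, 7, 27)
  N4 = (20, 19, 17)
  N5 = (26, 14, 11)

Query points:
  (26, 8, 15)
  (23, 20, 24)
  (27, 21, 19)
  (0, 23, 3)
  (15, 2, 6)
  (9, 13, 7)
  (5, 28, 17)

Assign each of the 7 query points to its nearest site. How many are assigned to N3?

0

(26, 8, 15) — d² to each: N0:878, N1:290, N2:533, N3:266, N4:161, N5:52 → nearest is N5
(23, 20, 24) — d² to each: N0:776, N1:110, N2:581, N3:242, N4:59, N5:214 → nearest is N4
(27, 21, 19) — d² to each: N0:638, N1:36, N2:713, N3:404, N4:57, N5:114 → nearest is N1
(0, 23, 3) — d² to each: N0:227, N1:773, N2:322, N3:1057, N4:612, N5:821 → nearest is N0
(15, 2, 6) — d² to each: N0:824, N1:710, N2:289, N3:466, N4:435, N5:290 → nearest is N2
(9, 13, 7) — d² to each: N0:354, N1:464, N2:109, N3:472, N4:257, N5:306 → nearest is N2
(5, 28, 17) — d² to each: N0:357, N1:413, N2:332, N3:641, N4:306, N5:673 → nearest is N4
0 of the 7 points have N3 as nearest.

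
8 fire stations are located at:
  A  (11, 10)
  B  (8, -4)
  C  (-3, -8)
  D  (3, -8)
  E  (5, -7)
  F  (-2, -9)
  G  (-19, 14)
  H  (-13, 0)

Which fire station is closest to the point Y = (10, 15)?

A

Squared Euclidean distances:
|YA|² = (10−11)² + (15−10)² = 1 + 25 = 26
|YB|² = (10−8)² + (15−(-4))² = 4 + 361 = 365
|YC|² = (10−(-3))² + (15−(-8))² = 169 + 529 = 698
|YD|² = (10−3)² + (15−(-8))² = 49 + 529 = 578
|YE|² = (10−5)² + (15−(-7))² = 25 + 484 = 509
|YF|² = (10−(-2))² + (15−(-9))² = 144 + 576 = 720
|YG|² = (10−(-19))² + (15−14)² = 841 + 1 = 842
|YH|² = (10−(-13))² + (15−0)² = 529 + 225 = 754
Minimum is at A.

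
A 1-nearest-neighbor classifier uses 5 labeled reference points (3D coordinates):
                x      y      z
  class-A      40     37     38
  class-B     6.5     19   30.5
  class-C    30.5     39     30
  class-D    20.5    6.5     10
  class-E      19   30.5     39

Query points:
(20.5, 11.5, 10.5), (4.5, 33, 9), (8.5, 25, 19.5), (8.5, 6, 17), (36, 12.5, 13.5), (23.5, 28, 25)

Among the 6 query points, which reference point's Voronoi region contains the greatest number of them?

class-D

(20.5, 11.5, 10.5) — d² to each: class-A:1786.75, class-B:652.25, class-C:1236.5, class-D:25.25, class-E:1175.5 → nearest is class-D
(4.5, 33, 9) — d² to each: class-A:2117.25, class-B:662.25, class-C:1153, class-D:959.25, class-E:1116.5 → nearest is class-B
(8.5, 25, 19.5) — d² to each: class-A:1478.5, class-B:161, class-C:790.25, class-D:576.5, class-E:520.75 → nearest is class-B
(8.5, 6, 17) — d² to each: class-A:2394.25, class-B:355.25, class-C:1742, class-D:193.25, class-E:1194.5 → nearest is class-D
(36, 12.5, 13.5) — d² to each: class-A:1216.5, class-B:1201.5, class-C:1004.75, class-D:288.5, class-E:1263.25 → nearest is class-D
(23.5, 28, 25) — d² to each: class-A:522.25, class-B:400.25, class-C:195, class-D:696.25, class-E:222.5 → nearest is class-C
Tally — class-B:2, class-C:1, class-D:3. class-D captures the most (3).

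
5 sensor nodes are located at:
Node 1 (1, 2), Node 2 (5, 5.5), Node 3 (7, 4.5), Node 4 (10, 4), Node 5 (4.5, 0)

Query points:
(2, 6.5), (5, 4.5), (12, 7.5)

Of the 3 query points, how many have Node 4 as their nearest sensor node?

1

(2, 6.5) — d² to each: Node 1:21.25, Node 2:10, Node 3:29, Node 4:70.25, Node 5:48.5 → nearest is Node 2
(5, 4.5) — d² to each: Node 1:22.25, Node 2:1, Node 3:4, Node 4:25.25, Node 5:20.5 → nearest is Node 2
(12, 7.5) — d² to each: Node 1:151.25, Node 2:53, Node 3:34, Node 4:16.25, Node 5:112.5 → nearest is Node 4
1 of the 3 points has Node 4 as nearest.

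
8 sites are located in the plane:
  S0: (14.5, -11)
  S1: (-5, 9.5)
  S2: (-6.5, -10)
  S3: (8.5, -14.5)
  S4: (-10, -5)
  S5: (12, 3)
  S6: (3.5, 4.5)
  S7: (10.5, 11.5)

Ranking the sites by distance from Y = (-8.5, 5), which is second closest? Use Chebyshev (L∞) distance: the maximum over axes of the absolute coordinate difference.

d(Y,S0) = max(23, 16) = 23
d(Y,S1) = max(3.5, 4.5) = 4.5
d(Y,S2) = max(2, 15) = 15
d(Y,S3) = max(17, 19.5) = 19.5
d(Y,S4) = max(1.5, 10) = 10
d(Y,S5) = max(20.5, 2) = 20.5
d(Y,S6) = max(12, 0.5) = 12
d(Y,S7) = max(19, 6.5) = 19
Sorted ascending: S1, S4, S6, … — the second-nearest is S4.

S4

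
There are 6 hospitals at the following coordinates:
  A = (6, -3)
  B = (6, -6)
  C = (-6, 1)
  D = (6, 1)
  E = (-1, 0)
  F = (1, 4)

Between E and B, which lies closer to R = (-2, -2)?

E

Compare squared distances:
|RE|² = (-2−(-1))² + (-2−0)² = 1 + 4 = 5
|RB|² = (-2−6)² + (-2−(-6))² = 64 + 16 = 80
5 < 80, so E is closer.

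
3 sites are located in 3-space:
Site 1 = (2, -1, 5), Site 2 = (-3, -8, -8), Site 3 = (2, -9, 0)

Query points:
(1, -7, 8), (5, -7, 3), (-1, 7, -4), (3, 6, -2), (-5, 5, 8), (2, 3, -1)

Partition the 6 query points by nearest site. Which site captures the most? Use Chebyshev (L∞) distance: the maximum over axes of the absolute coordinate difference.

(1, -7, 8) — d to each: Site 1:6, Site 2:16, Site 3:8 → nearest is Site 1
(5, -7, 3) — d to each: Site 1:6, Site 2:11, Site 3:3 → nearest is Site 3
(-1, 7, -4) — d to each: Site 1:9, Site 2:15, Site 3:16 → nearest is Site 1
(3, 6, -2) — d to each: Site 1:7, Site 2:14, Site 3:15 → nearest is Site 1
(-5, 5, 8) — d to each: Site 1:7, Site 2:16, Site 3:14 → nearest is Site 1
(2, 3, -1) — d to each: Site 1:6, Site 2:11, Site 3:12 → nearest is Site 1
Tally — Site 1:5, Site 3:1. Site 1 captures the most (5).

Site 1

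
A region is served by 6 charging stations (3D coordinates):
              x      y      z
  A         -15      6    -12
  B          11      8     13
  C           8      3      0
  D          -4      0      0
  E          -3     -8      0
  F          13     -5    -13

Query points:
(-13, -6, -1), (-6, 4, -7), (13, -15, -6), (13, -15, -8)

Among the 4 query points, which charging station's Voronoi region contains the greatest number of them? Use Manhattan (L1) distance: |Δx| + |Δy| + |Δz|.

(-13, -6, -1) — d to each: A:25, B:52, C:31, D:16, E:13, F:39 → nearest is E
(-6, 4, -7) — d to each: A:16, B:41, C:22, D:13, E:22, F:34 → nearest is D
(13, -15, -6) — d to each: A:55, B:44, C:29, D:38, E:29, F:17 → nearest is F
(13, -15, -8) — d to each: A:53, B:46, C:31, D:40, E:31, F:15 → nearest is F
Tally — D:1, E:1, F:2. F captures the most (2).

F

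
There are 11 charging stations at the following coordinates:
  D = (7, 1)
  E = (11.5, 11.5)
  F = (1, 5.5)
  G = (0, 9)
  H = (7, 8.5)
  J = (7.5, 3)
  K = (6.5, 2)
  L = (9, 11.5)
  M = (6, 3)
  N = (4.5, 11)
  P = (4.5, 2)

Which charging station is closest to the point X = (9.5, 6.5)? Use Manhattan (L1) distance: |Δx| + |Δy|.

d(X,D) = 2.5 + 5.5 = 8
d(X,E) = 2 + 5 = 7
d(X,F) = 8.5 + 1 = 9.5
d(X,G) = 9.5 + 2.5 = 12
d(X,H) = 2.5 + 2 = 4.5
d(X,J) = 2 + 3.5 = 5.5
d(X,K) = 3 + 4.5 = 7.5
d(X,L) = 0.5 + 5 = 5.5
d(X,M) = 3.5 + 3.5 = 7
d(X,N) = 5 + 4.5 = 9.5
d(X,P) = 5 + 4.5 = 9.5
H is nearest.

H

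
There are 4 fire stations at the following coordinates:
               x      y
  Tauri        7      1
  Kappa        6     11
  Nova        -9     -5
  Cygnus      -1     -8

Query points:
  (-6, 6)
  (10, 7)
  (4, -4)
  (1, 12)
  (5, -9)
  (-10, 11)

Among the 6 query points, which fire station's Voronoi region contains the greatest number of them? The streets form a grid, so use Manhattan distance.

(-6, 6) — d to each: Tauri:18, Kappa:17, Nova:14, Cygnus:19 → nearest is Nova
(10, 7) — d to each: Tauri:9, Kappa:8, Nova:31, Cygnus:26 → nearest is Kappa
(4, -4) — d to each: Tauri:8, Kappa:17, Nova:14, Cygnus:9 → nearest is Tauri
(1, 12) — d to each: Tauri:17, Kappa:6, Nova:27, Cygnus:22 → nearest is Kappa
(5, -9) — d to each: Tauri:12, Kappa:21, Nova:18, Cygnus:7 → nearest is Cygnus
(-10, 11) — d to each: Tauri:27, Kappa:16, Nova:17, Cygnus:28 → nearest is Kappa
Tally — Tauri:1, Kappa:3, Nova:1, Cygnus:1. Kappa captures the most (3).

Kappa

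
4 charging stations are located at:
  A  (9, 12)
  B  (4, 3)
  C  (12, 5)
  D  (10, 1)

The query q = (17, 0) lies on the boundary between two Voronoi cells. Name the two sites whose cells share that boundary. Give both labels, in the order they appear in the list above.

Squared distances from q to each site:
|qA|² = 64 + 144 = 208
|qB|² = 169 + 9 = 178
|qC|² = 25 + 25 = 50
|qD|² = 49 + 1 = 50
q is equidistant from C and D (both at squared distance 50), and every other site is strictly farther — so q lies on the C–D Voronoi edge.

C and D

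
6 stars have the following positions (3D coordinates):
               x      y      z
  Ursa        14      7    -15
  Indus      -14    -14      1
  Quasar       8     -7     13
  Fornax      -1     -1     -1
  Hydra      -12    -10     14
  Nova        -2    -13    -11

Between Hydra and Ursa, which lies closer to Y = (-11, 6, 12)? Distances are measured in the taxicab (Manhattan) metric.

Hydra

d(Y, Hydra) = |-11−(-12)| + |6−(-10)| + |12−14| = 1 + 16 + 2 = 19
d(Y, Ursa) = |-11−14| + |6−7| + |12−(-15)| = 25 + 1 + 27 = 53
19 < 53, so Hydra is closer.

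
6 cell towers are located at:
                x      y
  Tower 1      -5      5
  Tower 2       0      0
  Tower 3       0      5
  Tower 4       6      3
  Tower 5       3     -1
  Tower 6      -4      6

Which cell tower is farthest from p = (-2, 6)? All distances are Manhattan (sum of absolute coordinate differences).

d(p, Tower 1) = |-2−(-5)| + |6−5| = 3 + 1 = 4
d(p, Tower 2) = |-2−0| + |6−0| = 2 + 6 = 8
d(p, Tower 3) = |-2−0| + |6−5| = 2 + 1 = 3
d(p, Tower 4) = |-2−6| + |6−3| = 8 + 3 = 11
d(p, Tower 5) = |-2−3| + |6−(-1)| = 5 + 7 = 12
d(p, Tower 6) = |-2−(-4)| + |6−6| = 2 + 0 = 2
The largest is to Tower 5.

Tower 5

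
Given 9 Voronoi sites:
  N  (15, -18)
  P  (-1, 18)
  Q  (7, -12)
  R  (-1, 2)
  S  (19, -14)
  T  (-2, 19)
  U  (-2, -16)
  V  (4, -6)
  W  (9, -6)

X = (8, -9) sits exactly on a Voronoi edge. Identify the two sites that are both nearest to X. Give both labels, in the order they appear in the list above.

Q and W

Squared distances from X to each site:
|XN|² = (8−15)² + (-9−(-18))² = 49 + 81 = 130
|XP|² = (8−(-1))² + (-9−18)² = 81 + 729 = 810
|XQ|² = (8−7)² + (-9−(-12))² = 1 + 9 = 10
|XR|² = (8−(-1))² + (-9−2)² = 81 + 121 = 202
|XS|² = (8−19)² + (-9−(-14))² = 121 + 25 = 146
|XT|² = (8−(-2))² + (-9−19)² = 100 + 784 = 884
|XU|² = (8−(-2))² + (-9−(-16))² = 100 + 49 = 149
|XV|² = (8−4)² + (-9−(-6))² = 16 + 9 = 25
|XW|² = (8−9)² + (-9−(-6))² = 1 + 9 = 10
X is equidistant from Q and W (both at squared distance 10), and every other site is strictly farther — so X lies on the Q–W Voronoi edge.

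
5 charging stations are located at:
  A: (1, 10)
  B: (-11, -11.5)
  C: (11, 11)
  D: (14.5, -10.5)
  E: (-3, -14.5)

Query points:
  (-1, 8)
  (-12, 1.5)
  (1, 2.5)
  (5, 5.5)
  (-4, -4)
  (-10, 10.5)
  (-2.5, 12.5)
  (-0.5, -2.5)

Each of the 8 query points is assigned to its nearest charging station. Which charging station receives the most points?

(-1, 8) — d² to each: A:8, B:480.25, C:153, D:582.5, E:510.25 → nearest is A
(-12, 1.5) — d² to each: A:241.25, B:170, C:619.25, D:846.25, E:337 → nearest is B
(1, 2.5) — d² to each: A:56.25, B:340, C:172.25, D:351.25, E:305 → nearest is A
(5, 5.5) — d² to each: A:36.25, B:545, C:66.25, D:346.25, E:464 → nearest is A
(-4, -4) — d² to each: A:221, B:105.25, C:450, D:384.5, E:111.25 → nearest is B
(-10, 10.5) — d² to each: A:121.25, B:485, C:441.25, D:1041.25, E:674 → nearest is A
(-2.5, 12.5) — d² to each: A:18.5, B:648.25, C:184.5, D:818, E:729.25 → nearest is A
(-0.5, -2.5) — d² to each: A:158.5, B:191.25, C:314.5, D:289, E:150.25 → nearest is E
Tally — A:5, B:2, E:1. A captures the most (5).

A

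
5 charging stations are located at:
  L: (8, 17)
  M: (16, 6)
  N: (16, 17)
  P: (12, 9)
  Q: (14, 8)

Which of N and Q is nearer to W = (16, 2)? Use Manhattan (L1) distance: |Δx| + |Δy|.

Q

d(W,N) = |16−16| + |2−17| = 0 + 15 = 15
d(W,Q) = |16−14| + |2−8| = 2 + 6 = 8
15 > 8, so Q is closer.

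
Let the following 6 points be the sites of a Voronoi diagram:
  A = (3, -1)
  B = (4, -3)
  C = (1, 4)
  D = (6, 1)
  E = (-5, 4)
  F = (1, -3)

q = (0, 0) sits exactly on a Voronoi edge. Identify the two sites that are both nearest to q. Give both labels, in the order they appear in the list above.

A and F

Squared distances from q to each site:
|qA|² = (0−3)² + (0−(-1))² = 9 + 1 = 10
|qB|² = (0−4)² + (0−(-3))² = 16 + 9 = 25
|qC|² = (0−1)² + (0−4)² = 1 + 16 = 17
|qD|² = (0−6)² + (0−1)² = 36 + 1 = 37
|qE|² = (0−(-5))² + (0−4)² = 25 + 16 = 41
|qF|² = (0−1)² + (0−(-3))² = 1 + 9 = 10
q is equidistant from A and F (both at squared distance 10), and every other site is strictly farther — so q lies on the A–F Voronoi edge.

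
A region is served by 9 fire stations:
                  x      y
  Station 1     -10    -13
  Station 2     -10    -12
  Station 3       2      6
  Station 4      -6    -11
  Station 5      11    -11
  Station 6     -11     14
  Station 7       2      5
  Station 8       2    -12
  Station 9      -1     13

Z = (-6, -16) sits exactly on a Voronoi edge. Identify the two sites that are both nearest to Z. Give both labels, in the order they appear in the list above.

Squared distances from Z to each site:
d²(Z, Station 1) = 16 + 9 = 25
d²(Z, Station 2) = 16 + 16 = 32
d²(Z, Station 3) = 64 + 484 = 548
d²(Z, Station 4) = 0 + 25 = 25
d²(Z, Station 5) = 289 + 25 = 314
d²(Z, Station 6) = 25 + 900 = 925
d²(Z, Station 7) = 64 + 441 = 505
d²(Z, Station 8) = 64 + 16 = 80
d²(Z, Station 9) = 25 + 841 = 866
Z is equidistant from Station 1 and Station 4 (both at squared distance 25), and every other site is strictly farther — so Z lies on the Station 1–Station 4 Voronoi edge.

Station 1 and Station 4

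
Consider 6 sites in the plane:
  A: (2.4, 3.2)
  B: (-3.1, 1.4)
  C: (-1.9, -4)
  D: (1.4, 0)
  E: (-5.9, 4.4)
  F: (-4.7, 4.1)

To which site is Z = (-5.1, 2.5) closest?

F

Squared Euclidean distances:
|ZA|² = 56.25 + 0.49 = 56.74
|ZB|² = 4 + 1.21 = 5.21
|ZC|² = 10.24 + 42.25 = 52.49
|ZD|² = 42.25 + 6.25 = 48.5
|ZE|² = 0.64 + 3.61 = 4.25
|ZF|² = 0.16 + 2.56 = 2.72
Minimum is at F.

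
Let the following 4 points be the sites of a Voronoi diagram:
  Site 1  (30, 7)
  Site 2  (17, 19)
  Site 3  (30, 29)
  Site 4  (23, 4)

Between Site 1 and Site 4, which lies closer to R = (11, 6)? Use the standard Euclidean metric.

Compare squared distances:
d²(R, Site 1) = (11−30)² + (6−7)² = 361 + 1 = 362
d²(R, Site 4) = (11−23)² + (6−4)² = 144 + 4 = 148
362 > 148, so Site 4 is closer.

Site 4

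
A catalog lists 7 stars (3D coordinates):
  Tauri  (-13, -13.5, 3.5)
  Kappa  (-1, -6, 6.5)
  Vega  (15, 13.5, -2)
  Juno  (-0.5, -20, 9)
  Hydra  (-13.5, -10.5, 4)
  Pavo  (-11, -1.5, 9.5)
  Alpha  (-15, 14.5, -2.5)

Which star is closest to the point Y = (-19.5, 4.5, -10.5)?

Since √ is increasing, it suffices to compare squared distances:
d²(Y, Tauri) = (-19.5−(-13))² + (4.5−(-13.5))² + (-10.5−3.5)² = 42.25 + 324 + 196 = 562.25
d²(Y, Kappa) = (-19.5−(-1))² + (4.5−(-6))² + (-10.5−6.5)² = 342.25 + 110.25 + 289 = 741.5
d²(Y, Vega) = (-19.5−15)² + (4.5−13.5)² + (-10.5−(-2))² = 1190.25 + 81 + 72.25 = 1343.5
d²(Y, Juno) = (-19.5−(-0.5))² + (4.5−(-20))² + (-10.5−9)² = 361 + 600.25 + 380.25 = 1341.5
d²(Y, Hydra) = (-19.5−(-13.5))² + (4.5−(-10.5))² + (-10.5−4)² = 36 + 225 + 210.25 = 471.25
d²(Y, Pavo) = (-19.5−(-11))² + (4.5−(-1.5))² + (-10.5−9.5)² = 72.25 + 36 + 400 = 508.25
d²(Y, Alpha) = (-19.5−(-15))² + (4.5−14.5)² + (-10.5−(-2.5))² = 20.25 + 100 + 64 = 184.25
Minimum is at Alpha.

Alpha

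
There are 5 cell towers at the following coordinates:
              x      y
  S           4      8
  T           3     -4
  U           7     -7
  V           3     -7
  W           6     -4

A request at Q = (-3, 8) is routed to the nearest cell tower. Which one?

S

Compare squared distances (the ordering matches that of the actual distances):
|QS|² = (-3−4)² + (8−8)² = 49 + 0 = 49
|QT|² = (-3−3)² + (8−(-4))² = 36 + 144 = 180
|QU|² = (-3−7)² + (8−(-7))² = 100 + 225 = 325
|QV|² = (-3−3)² + (8−(-7))² = 36 + 225 = 261
|QW|² = (-3−6)² + (8−(-4))² = 81 + 144 = 225
Minimum is at S.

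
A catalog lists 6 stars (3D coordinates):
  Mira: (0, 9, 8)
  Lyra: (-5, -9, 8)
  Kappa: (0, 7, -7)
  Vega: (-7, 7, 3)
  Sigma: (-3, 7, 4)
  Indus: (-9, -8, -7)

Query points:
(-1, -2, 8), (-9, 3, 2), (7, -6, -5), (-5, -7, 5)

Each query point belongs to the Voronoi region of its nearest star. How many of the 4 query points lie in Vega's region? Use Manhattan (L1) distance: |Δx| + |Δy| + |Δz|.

1

(-1, -2, 8) — d to each: Mira:12, Lyra:11, Kappa:25, Vega:20, Sigma:15, Indus:29 → nearest is Lyra
(-9, 3, 2) — d to each: Mira:21, Lyra:22, Kappa:22, Vega:7, Sigma:12, Indus:20 → nearest is Vega
(7, -6, -5) — d to each: Mira:35, Lyra:28, Kappa:22, Vega:35, Sigma:32, Indus:20 → nearest is Indus
(-5, -7, 5) — d to each: Mira:24, Lyra:5, Kappa:31, Vega:18, Sigma:17, Indus:17 → nearest is Lyra
1 of the 4 points has Vega as nearest.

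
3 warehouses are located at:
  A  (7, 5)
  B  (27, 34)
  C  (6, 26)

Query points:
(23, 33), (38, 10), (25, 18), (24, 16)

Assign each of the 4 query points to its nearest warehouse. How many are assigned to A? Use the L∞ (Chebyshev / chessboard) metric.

1

(23, 33) — d to each: A:28, B:4, C:17 → nearest is B
(38, 10) — d to each: A:31, B:24, C:32 → nearest is B
(25, 18) — d to each: A:18, B:16, C:19 → nearest is B
(24, 16) — d to each: A:17, B:18, C:18 → nearest is A
1 of the 4 points has A as nearest.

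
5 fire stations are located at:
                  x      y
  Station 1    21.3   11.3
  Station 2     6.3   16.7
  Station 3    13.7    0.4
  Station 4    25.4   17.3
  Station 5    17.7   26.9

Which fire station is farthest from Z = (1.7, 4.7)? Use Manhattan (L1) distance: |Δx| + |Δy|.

Station 5

d(Z, Station 1) = |1.7−21.3| + |4.7−11.3| = 19.6 + 6.6 = 26.2
d(Z, Station 2) = |1.7−6.3| + |4.7−16.7| = 4.6 + 12 = 16.6
d(Z, Station 3) = |1.7−13.7| + |4.7−0.4| = 12 + 4.3 = 16.3
d(Z, Station 4) = |1.7−25.4| + |4.7−17.3| = 23.7 + 12.6 = 36.3
d(Z, Station 5) = |1.7−17.7| + |4.7−26.9| = 16 + 22.2 = 38.2
The largest is to Station 5.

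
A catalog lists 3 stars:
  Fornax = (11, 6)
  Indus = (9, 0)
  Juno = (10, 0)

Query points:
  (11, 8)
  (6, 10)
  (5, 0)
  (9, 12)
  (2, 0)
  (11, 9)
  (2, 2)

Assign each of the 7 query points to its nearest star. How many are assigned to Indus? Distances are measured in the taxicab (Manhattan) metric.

(11, 8) — d to each: Fornax:2, Indus:10, Juno:9 → nearest is Fornax
(6, 10) — d to each: Fornax:9, Indus:13, Juno:14 → nearest is Fornax
(5, 0) — d to each: Fornax:12, Indus:4, Juno:5 → nearest is Indus
(9, 12) — d to each: Fornax:8, Indus:12, Juno:13 → nearest is Fornax
(2, 0) — d to each: Fornax:15, Indus:7, Juno:8 → nearest is Indus
(11, 9) — d to each: Fornax:3, Indus:11, Juno:10 → nearest is Fornax
(2, 2) — d to each: Fornax:13, Indus:9, Juno:10 → nearest is Indus
3 of the 7 points have Indus as nearest.

3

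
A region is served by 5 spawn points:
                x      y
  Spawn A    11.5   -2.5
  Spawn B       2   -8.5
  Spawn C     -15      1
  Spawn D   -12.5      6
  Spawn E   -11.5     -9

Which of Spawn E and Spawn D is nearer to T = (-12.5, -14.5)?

Compare squared distances:
d²(T, Spawn E) = (-12.5−(-11.5))² + (-14.5−(-9))² = 1 + 30.25 = 31.25
d²(T, Spawn D) = (-12.5−(-12.5))² + (-14.5−6)² = 0 + 420.25 = 420.25
31.25 < 420.25, so Spawn E is closer.

Spawn E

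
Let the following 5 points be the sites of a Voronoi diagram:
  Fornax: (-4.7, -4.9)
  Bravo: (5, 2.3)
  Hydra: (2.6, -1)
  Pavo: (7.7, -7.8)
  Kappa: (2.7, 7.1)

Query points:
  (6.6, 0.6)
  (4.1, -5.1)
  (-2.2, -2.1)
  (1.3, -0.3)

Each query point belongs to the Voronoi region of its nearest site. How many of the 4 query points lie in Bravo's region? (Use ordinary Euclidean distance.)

(6.6, 0.6) — d² to each: Fornax:157.94, Bravo:5.45, Hydra:18.56, Pavo:71.77, Kappa:57.46 → nearest is Bravo
(4.1, -5.1) — d² to each: Fornax:77.48, Bravo:55.57, Hydra:19.06, Pavo:20.25, Kappa:150.8 → nearest is Hydra
(-2.2, -2.1) — d² to each: Fornax:14.09, Bravo:71.2, Hydra:24.25, Pavo:130.5, Kappa:108.65 → nearest is Fornax
(1.3, -0.3) — d² to each: Fornax:57.16, Bravo:20.45, Hydra:2.18, Pavo:97.21, Kappa:56.72 → nearest is Hydra
1 of the 4 points has Bravo as nearest.

1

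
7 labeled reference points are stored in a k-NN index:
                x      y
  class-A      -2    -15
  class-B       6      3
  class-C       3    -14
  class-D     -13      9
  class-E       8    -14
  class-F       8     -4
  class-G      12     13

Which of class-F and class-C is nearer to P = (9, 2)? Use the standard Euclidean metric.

class-F

Compare squared distances:
d²(P, class-F) = (9−8)² + (2−(-4))² = 1 + 36 = 37
d²(P, class-C) = (9−3)² + (2−(-14))² = 36 + 256 = 292
37 < 292, so class-F is closer.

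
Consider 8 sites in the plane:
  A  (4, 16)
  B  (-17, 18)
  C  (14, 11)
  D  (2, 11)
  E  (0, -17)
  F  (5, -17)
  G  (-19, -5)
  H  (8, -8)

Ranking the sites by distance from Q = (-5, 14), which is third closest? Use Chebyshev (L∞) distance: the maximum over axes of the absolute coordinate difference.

d(Q,A) = max(9, 2) = 9
d(Q,B) = max(12, 4) = 12
d(Q,C) = max(19, 3) = 19
d(Q,D) = max(7, 3) = 7
d(Q,E) = max(5, 31) = 31
d(Q,F) = max(10, 31) = 31
d(Q,G) = max(14, 19) = 19
d(Q,H) = max(13, 22) = 22
Sorted ascending: D, A, B, C, … — the third-nearest is B.

B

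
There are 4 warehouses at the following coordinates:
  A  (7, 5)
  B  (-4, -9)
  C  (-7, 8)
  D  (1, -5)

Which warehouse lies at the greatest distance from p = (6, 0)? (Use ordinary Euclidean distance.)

Squared Euclidean distances:
|pA|² = (6−7)² + (0−5)² = 1 + 25 = 26
|pB|² = (6−(-4))² + (0−(-9))² = 100 + 81 = 181
|pC|² = (6−(-7))² + (0−8)² = 169 + 64 = 233
|pD|² = (6−1)² + (0−(-5))² = 25 + 25 = 50
The largest is to C.

C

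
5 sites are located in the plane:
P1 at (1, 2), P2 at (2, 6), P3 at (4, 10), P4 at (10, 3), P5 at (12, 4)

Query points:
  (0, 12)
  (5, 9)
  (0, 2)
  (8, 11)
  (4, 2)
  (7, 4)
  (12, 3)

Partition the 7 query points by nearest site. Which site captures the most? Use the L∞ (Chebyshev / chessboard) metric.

P3

(0, 12) — d to each: P1:10, P2:6, P3:4, P4:10, P5:12 → nearest is P3
(5, 9) — d to each: P1:7, P2:3, P3:1, P4:6, P5:7 → nearest is P3
(0, 2) — d to each: P1:1, P2:4, P3:8, P4:10, P5:12 → nearest is P1
(8, 11) — d to each: P1:9, P2:6, P3:4, P4:8, P5:7 → nearest is P3
(4, 2) — d to each: P1:3, P2:4, P3:8, P4:6, P5:8 → nearest is P1
(7, 4) — d to each: P1:6, P2:5, P3:6, P4:3, P5:5 → nearest is P4
(12, 3) — d to each: P1:11, P2:10, P3:8, P4:2, P5:1 → nearest is P5
Tally — P1:2, P3:3, P4:1, P5:1. P3 captures the most (3).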